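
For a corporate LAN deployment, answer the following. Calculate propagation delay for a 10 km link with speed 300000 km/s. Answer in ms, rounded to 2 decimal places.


Given: distance = 10 km, speed = 300000 km/s
Delay = distance / speed = 10 / 300000 seconds
Delay in ms = 10 * 1000 / 300000
Delay = 0.0333 ms
Rounded to 2 dp = 0.03 ms

0.03


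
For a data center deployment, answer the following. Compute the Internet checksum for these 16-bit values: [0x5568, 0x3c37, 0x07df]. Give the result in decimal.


Given words: [0x5568, 0x3c37, 0x07df]
Step 1: Sum all words
Raw sum = 21864 + 15415 + 2015 = 39294
One's complement = ~39294 & 0xFFFF = 26241

26241


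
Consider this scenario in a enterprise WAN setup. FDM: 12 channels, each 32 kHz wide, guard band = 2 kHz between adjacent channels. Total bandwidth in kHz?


Given: 12 channels, 32 kHz each, guard = 2 kHz
Channel bandwidth = 12 * 32 = 384 kHz
Guard bands = 11 gaps * 2 kHz = 22 kHz
Total = 384 + 22 = 406 kHz

406


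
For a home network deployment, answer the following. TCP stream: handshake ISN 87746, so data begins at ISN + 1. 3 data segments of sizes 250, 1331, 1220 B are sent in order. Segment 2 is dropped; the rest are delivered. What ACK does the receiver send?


SYN uses sequence number 87746; first data byte = ISN + 1 = 87747.
Segment 1: SEQ = 87747, len = 250 B, covers [87747, 87996]
Segment 2: SEQ = 87997, len = 1331 B, covers [87997, 89327] [LOST]
Segment 3: SEQ = 89328, len = 1220 B, covers [89328, 90547]
In-order data received: bytes [87747, 87996] (segments 1..1).
Segment 2 missing -> gap begins at byte 87997; later segments buffered out of order.
Cumulative ACK = next expected in-order byte = 87747 + 250 = 87997

87997


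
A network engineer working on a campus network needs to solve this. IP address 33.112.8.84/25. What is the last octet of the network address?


Given: IP = 33.112.8.84, prefix = /25
Subnet mask = 255.255.255.128
Last octet of IP: 84
Last octet of mask: 128
Network last octet = 84 AND 128 = 0

0


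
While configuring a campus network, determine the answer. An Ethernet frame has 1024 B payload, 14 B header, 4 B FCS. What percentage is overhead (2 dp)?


Given: payload = 1024 B, header = 14 B, trailer = 4 B
Overhead bytes = header + trailer = 14 + 4 = 18
Total frame = payload + overhead = 1024 + 18 = 1042
Overhead % = 18 / 1042 * 100 = 1.7274% -> 1.73% (2 dp)

1.73


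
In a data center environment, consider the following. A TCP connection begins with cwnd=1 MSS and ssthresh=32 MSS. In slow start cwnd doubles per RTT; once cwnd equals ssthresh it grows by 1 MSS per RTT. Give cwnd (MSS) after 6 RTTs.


RTT 0: cwnd = 1 MSS (initial)
RTT 1: cwnd = 2 MSS (slow start, doubled)
RTT 2: cwnd = 4 MSS (slow start, doubled)
RTT 3: cwnd = 8 MSS (slow start, doubled)
RTT 4: cwnd = 16 MSS (slow start, doubled)
RTT 5: cwnd = 32 MSS (slow start, doubled)
RTT 6: cwnd = 33 MSS (congestion avoidance, +1)

33


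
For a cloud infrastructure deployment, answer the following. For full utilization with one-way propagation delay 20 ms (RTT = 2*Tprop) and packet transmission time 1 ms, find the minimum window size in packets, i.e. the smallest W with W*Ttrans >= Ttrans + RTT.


Given: Ttrans = 1 ms, RTT = 40 ms (= 2 * Tprop, Tprop = 20 ms)
Time until first ACK returns = Ttrans + RTT = 1 + 40 = 41 ms
Need W * Ttrans >= Ttrans + RTT  ->  W >= (Ttrans + RTT) / Ttrans
(Ttrans + RTT) / Ttrans = 41 / 1 = 41
W_min = ceil(41) = 41

41


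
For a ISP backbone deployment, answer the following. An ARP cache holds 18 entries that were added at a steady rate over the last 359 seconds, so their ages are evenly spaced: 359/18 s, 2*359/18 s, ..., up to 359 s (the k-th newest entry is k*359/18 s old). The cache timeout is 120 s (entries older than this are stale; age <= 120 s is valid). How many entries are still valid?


Ages are k * 359/18 s for k = 1..18 (spacing = 19.9444 s).
Entry k is valid iff k * 359/18 <= 120 iff k <= 18 * 120 / 359 = 6.0167
n_valid = floor(6.0167) = 6
(n_stale = 18 - 6 = 12)

6


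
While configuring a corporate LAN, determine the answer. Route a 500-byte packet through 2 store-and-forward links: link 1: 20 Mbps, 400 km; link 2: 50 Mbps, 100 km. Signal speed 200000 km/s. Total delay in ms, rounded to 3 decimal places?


Packet = 500 bytes = 4000 bits. Store-and-forward: sum (t_trans + t_prop) per link.
Link 1: t_trans = 4000/(20*10^6) s = 0.2000 ms; t_prop = 400/200000 s = 2.0000 ms; subtotal = 2.2000 ms
Link 2: t_trans = 4000/(50*10^6) s = 0.0800 ms; t_prop = 100/200000 s = 0.5000 ms; subtotal = 0.5800 ms
End-to-end = 2.2000 + 0.5800 = 2.7800 ms -> 2.780 ms (3 dp)

2.780


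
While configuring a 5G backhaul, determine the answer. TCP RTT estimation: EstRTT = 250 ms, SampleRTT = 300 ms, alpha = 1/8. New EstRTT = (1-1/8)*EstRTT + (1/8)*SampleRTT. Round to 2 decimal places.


Given: EstRTT = 250 ms, SampleRTT = 300 ms, alpha = 1/8
New EstRTT = (1 - alpha) * EstRTT + alpha * SampleRTT
(7/8) * 250 = 218.75
(1/8) * 300 = 37.5
New EstRTT = 218.75 + 37.5 = 256.25 ms -> 256.25 ms (2 dp)

256.25


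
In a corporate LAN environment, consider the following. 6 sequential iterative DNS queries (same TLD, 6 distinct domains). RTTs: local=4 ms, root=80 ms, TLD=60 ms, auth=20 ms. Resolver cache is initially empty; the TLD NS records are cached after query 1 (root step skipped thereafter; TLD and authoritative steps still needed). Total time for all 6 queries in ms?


Lookup 1 (cold cache): local + root + TLD + auth = 4 + 80 + 60 + 20 = 164 ms
Lookups 2..6 (TLD NS cached -> skip root; new domain -> still ask TLD and auth): local + TLD + auth = 4 + 60 + 20 = 84 ms each
Remaining 5 lookups: 5 * 84 = 420 ms
Total = 164 + 420 = 584 ms

584


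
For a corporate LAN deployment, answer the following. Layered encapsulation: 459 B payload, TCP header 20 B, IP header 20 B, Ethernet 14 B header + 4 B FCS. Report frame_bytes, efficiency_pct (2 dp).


TCP segment = 459 + 20 = 479 B
IP packet = 479 + 20 = 499 B
Ethernet frame = 499 + 14 + 4 = 517 B
Efficiency = app / frame = 459 / 517 = 0.887814 = 88.7814% -> 88.78% (2 dp)

517, 88.78


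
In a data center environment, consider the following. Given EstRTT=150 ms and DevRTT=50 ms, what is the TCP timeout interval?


Given: EstRTT = 150 ms, DevRTT = 50 ms
Timeout = EstRTT + 4 * DevRTT
4 * DevRTT = 4 * 50 = 200
Timeout = 150 + 200 = 350 ms

350


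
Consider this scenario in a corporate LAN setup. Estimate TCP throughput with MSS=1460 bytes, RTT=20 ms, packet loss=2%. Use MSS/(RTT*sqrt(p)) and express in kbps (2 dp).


Given: MSS = 1460 bytes, RTT = 20 ms, loss = 2%
RTT in seconds = 20 / 1000 = 0.02
Loss rate = 2% = 0.02
sqrt(loss) = sqrt(0.02) = 0.141421356237
Throughput (bytes/s) = 1460 / (0.02 * 0.141421356237) = 516187.9503
Throughput (kbps) = 516187.9503 * 8 / 1000 = 4129.503602 -> 4129.50 kbps (2 dp)

4129.50


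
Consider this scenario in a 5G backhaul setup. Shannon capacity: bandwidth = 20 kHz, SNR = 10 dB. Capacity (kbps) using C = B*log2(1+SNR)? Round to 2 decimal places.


Given: B = 20 kHz, SNR = 10 dB
SNR linear = 10^(10/10) = 10
1 + SNR = 11
log2(11) = 3.4594316186
C = 20 * 1000 * 3.4594316186 = 69188.6324 bps
C = 69.188632 kbps -> 69.19 kbps (2 dp)

69.19


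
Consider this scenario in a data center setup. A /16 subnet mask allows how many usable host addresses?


Given: subnet mask /16
Host bits = 32 - 16 = 16
Total addresses = 2^16 = 65536
Usable hosts = 65536 - 2 (network + broadcast) = 65534

65534


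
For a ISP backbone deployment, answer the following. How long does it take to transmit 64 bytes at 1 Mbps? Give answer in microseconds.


Given: packet = 64 bytes, bandwidth = 1 Mbps
Packet in bits = 64 * 8 = 512 bits
Bandwidth = 1 * 10^6 = 1000000 bps
Time = 512 / 1000000 seconds
Time in us = 512 * 10^6 / 1000000 = 512

512


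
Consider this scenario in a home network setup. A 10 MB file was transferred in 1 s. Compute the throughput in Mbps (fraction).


Given: file = 10 MB, time = 1 s
File in Mb = 10 * 8 = 80 Mb
Throughput = 80 / 1 Mbps
Throughput = 80 Mbps

80


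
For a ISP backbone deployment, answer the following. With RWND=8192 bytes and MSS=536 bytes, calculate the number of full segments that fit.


Given: RWND = 8192 bytes, MSS = 536 bytes
Full segments = floor(RWND / MSS)
Full segments = floor(8192 / 536)
Full segments = floor(15.2836) = 15

15


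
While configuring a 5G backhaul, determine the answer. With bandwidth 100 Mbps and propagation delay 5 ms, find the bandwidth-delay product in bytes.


Given: bandwidth = 100 Mbps, delay = 5 ms
BDP in bits = 100 * 10^6 * 5 / 1000
BDP in bits = 500000
BDP in bytes = 500000 / 8 = 62500

62500


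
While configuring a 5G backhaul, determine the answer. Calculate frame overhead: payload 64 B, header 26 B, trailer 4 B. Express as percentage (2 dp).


Given: payload = 64 B, header = 26 B, trailer = 4 B
Overhead bytes = header + trailer = 26 + 4 = 30
Total frame = payload + overhead = 64 + 30 = 94
Overhead % = 30 / 94 * 100 = 31.9149% -> 31.91% (2 dp)

31.91


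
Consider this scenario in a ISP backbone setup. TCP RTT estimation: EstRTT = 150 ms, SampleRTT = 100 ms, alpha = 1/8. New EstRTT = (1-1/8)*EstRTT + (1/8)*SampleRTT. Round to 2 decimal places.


Given: EstRTT = 150 ms, SampleRTT = 100 ms, alpha = 1/8
New EstRTT = (1 - alpha) * EstRTT + alpha * SampleRTT
(7/8) * 150 = 131.25
(1/8) * 100 = 12.5
New EstRTT = 131.25 + 12.5 = 143.75 ms -> 143.75 ms (2 dp)

143.75


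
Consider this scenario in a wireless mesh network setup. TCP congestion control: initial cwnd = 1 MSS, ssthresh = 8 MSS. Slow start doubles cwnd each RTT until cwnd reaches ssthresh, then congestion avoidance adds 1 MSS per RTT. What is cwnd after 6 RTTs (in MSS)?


RTT 0: cwnd = 1 MSS (initial)
RTT 1: cwnd = 2 MSS (slow start, doubled)
RTT 2: cwnd = 4 MSS (slow start, doubled)
RTT 3: cwnd = 8 MSS (slow start, doubled)
RTT 4: cwnd = 9 MSS (congestion avoidance, +1)
RTT 5: cwnd = 10 MSS (congestion avoidance, +1)
RTT 6: cwnd = 11 MSS (congestion avoidance, +1)

11


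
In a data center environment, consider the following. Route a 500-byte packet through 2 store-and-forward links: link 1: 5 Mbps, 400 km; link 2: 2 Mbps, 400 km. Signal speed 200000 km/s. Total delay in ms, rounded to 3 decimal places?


Packet = 500 bytes = 4000 bits. Store-and-forward: sum (t_trans + t_prop) per link.
Link 1: t_trans = 4000/(5*10^6) s = 0.8000 ms; t_prop = 400/200000 s = 2.0000 ms; subtotal = 2.8000 ms
Link 2: t_trans = 4000/(2*10^6) s = 2.0000 ms; t_prop = 400/200000 s = 2.0000 ms; subtotal = 4.0000 ms
End-to-end = 2.8000 + 4.0000 = 6.8000 ms -> 6.800 ms (3 dp)

6.800


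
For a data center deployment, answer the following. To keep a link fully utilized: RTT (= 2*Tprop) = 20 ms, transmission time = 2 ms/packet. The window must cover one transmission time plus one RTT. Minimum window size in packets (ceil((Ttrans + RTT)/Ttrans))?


Given: Ttrans = 2 ms, RTT = 20 ms (= 2 * Tprop, Tprop = 10 ms)
Time until first ACK returns = Ttrans + RTT = 2 + 20 = 22 ms
Need W * Ttrans >= Ttrans + RTT  ->  W >= (Ttrans + RTT) / Ttrans
(Ttrans + RTT) / Ttrans = 22 / 2 = 11
W_min = ceil(11) = 11

11


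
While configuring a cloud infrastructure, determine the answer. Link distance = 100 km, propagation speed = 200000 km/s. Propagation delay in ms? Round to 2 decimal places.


Given: distance = 100 km, speed = 200000 km/s
Delay = distance / speed = 100 / 200000 seconds
Delay in ms = 100 * 1000 / 200000
Delay = 0.5000 ms
Rounded to 2 dp = 0.50 ms

0.50


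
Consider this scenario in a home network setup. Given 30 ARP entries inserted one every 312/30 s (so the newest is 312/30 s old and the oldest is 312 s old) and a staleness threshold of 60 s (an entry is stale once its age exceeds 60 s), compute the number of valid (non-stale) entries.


Ages are k * 312/30 s for k = 1..30 (spacing = 10.4000 s).
Entry k is valid iff k * 312/30 <= 60 iff k <= 30 * 60 / 312 = 5.7692
n_valid = floor(5.7692) = 5
(n_stale = 30 - 5 = 25)

5


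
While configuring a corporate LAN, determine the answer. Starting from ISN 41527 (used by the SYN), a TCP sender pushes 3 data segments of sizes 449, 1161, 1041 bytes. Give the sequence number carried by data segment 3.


The SYN occupies sequence number ISN = 41527, so the first data byte is ISN + 1 = 41528.
SEQ of data segment i = (ISN + 1) + sum of payload sizes of segments 1..i-1.
Segment 1: SEQ = 41528, payload = 449 bytes
Segment 2: SEQ = 41977, payload = 1161 bytes
Segment 3: SEQ = 43138, payload = 1041 bytes
SEQ of segment 3 = 41528 + 449 + 1161 = 43138

43138


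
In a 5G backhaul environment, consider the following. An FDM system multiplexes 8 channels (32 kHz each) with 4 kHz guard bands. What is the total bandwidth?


Given: 8 channels, 32 kHz each, guard = 4 kHz
Channel bandwidth = 8 * 32 = 256 kHz
Guard bands = 7 gaps * 4 kHz = 28 kHz
Total = 256 + 28 = 284 kHz

284


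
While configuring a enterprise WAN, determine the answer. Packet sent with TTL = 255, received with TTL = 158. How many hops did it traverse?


Given: initial TTL = 255, received TTL = 158
Hops = initial TTL - received TTL
Hops = 255 - 158 = 97

97


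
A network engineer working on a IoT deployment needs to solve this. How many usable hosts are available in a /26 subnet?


Given: subnet mask /26
Host bits = 32 - 26 = 6
Total addresses = 2^6 = 64
Usable hosts = 64 - 2 (network + broadcast) = 62

62


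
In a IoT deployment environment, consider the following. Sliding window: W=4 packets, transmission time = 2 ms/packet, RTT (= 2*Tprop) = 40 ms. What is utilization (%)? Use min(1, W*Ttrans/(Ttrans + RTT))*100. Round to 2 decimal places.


Given: W = 4, Ttrans = 2 ms, RTT = 40 ms (= 2 * Tprop, Tprop = 20 ms)
Cycle time = Ttrans + RTT = 2 + 40 = 42 ms (first packet sent until its ACK returns)
W * Ttrans = 4 * 2 = 8 ms of sending per cycle
W * Ttrans / (Ttrans + RTT) = 8 / 42 = 0.190476
U = min(1, 0.190476) = 0.190476
U% = 19.05%

19.05


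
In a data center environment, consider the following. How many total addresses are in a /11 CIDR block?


Given: CIDR prefix /11
Host bits = 32 - 11 = 21
Total addresses = 2^21 = 2097152

2097152


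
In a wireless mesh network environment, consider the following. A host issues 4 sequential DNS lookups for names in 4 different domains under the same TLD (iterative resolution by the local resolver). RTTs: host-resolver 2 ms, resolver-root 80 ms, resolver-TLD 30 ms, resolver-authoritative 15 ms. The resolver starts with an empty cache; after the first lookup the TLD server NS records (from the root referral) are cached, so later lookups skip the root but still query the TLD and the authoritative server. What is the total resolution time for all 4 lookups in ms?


Lookup 1 (cold cache): local + root + TLD + auth = 2 + 80 + 30 + 15 = 127 ms
Lookups 2..4 (TLD NS cached -> skip root; new domain -> still ask TLD and auth): local + TLD + auth = 2 + 30 + 15 = 47 ms each
Remaining 3 lookups: 3 * 47 = 141 ms
Total = 127 + 141 = 268 ms

268


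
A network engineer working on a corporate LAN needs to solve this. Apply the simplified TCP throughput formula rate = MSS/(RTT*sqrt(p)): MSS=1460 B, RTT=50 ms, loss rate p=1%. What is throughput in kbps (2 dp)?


Given: MSS = 1460 bytes, RTT = 50 ms, loss = 1%
RTT in seconds = 50 / 1000 = 0.05
Loss rate = 1% = 0.01
sqrt(loss) = sqrt(0.01) = 0.1
Throughput (bytes/s) = 1460 / (0.05 * 0.1) = 292000.0000
Throughput (kbps) = 292000.0000 * 8 / 1000 = 2336.000000 -> 2336.00 kbps (2 dp)

2336.00


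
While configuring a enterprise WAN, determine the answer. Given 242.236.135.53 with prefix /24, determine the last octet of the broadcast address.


Given: IP = 242.236.135.53, prefix = /24
Host bits = 32 - 24 = 8
Network last octet = 53 AND mask = 0
Host part size = 2^8 - 1 = 255
Broadcast last octet = 0 OR 255 = 255

255


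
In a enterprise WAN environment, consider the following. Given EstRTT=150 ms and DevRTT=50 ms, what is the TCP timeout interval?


Given: EstRTT = 150 ms, DevRTT = 50 ms
Timeout = EstRTT + 4 * DevRTT
4 * DevRTT = 4 * 50 = 200
Timeout = 150 + 200 = 350 ms

350


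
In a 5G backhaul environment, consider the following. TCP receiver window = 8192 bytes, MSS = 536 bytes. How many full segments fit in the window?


Given: RWND = 8192 bytes, MSS = 536 bytes
Full segments = floor(RWND / MSS)
Full segments = floor(8192 / 536)
Full segments = floor(15.2836) = 15

15


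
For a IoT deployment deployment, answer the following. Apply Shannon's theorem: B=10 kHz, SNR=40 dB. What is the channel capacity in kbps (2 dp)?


Given: B = 10 kHz, SNR = 40 dB
SNR linear = 10^(40/10) = 10000
1 + SNR = 10001
log2(10001) = 13.2878566418
C = 10 * 1000 * 13.2878566418 = 132878.5664 bps
C = 132.878566 kbps -> 132.88 kbps (2 dp)

132.88


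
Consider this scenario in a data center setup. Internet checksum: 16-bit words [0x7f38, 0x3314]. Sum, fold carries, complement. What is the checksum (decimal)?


Given words: [0x7f38, 0x3314]
Step 1: Sum all words
Raw sum = 32568 + 13076 = 45644
One's complement = ~45644 & 0xFFFF = 19891

19891


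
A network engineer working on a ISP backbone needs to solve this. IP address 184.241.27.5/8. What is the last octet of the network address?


Given: IP = 184.241.27.5, prefix = /8
Subnet mask = 255.0.0.0
Last octet of IP: 5
Last octet of mask: 0
Network last octet = 5 AND 0 = 0

0


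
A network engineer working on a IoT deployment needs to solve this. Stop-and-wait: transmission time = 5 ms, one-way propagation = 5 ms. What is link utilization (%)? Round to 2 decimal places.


Given: Ttrans = 5 ms, Tprop = 5 ms
RTT = 2 * Tprop = 2 * 5 = 10 ms
U = Ttrans / (Ttrans + RTT)
U = 5 / (5 + 10)
U = 5 / 15 = 0.333333
U% = 33.33%

33.33


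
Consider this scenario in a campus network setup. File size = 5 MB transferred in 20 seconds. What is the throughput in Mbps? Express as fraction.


Given: file = 5 MB, time = 20 s
File in Mb = 5 * 8 = 40 Mb
Throughput = 40 / 20 Mbps
Throughput = 2 Mbps

2


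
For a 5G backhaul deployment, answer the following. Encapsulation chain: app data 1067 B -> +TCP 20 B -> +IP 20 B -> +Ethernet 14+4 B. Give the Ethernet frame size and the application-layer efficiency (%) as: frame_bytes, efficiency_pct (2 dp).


TCP segment = 1067 + 20 = 1087 B
IP packet = 1087 + 20 = 1107 B
Ethernet frame = 1107 + 14 + 4 = 1125 B
Efficiency = app / frame = 1067 / 1125 = 0.948444 = 94.8444% -> 94.84% (2 dp)

1125, 94.84


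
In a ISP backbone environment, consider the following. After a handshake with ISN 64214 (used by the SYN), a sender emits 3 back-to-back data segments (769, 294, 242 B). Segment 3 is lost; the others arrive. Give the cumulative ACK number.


SYN uses sequence number 64214; first data byte = ISN + 1 = 64215.
Segment 1: SEQ = 64215, len = 769 B, covers [64215, 64983]
Segment 2: SEQ = 64984, len = 294 B, covers [64984, 65277]
Segment 3: SEQ = 65278, len = 242 B, covers [65278, 65519] [LOST]
In-order data received: bytes [64215, 65277] (segments 1..2).
Segment 3 missing -> gap begins at byte 65278.
Cumulative ACK = next expected in-order byte = 64215 + 769 + 294 = 65278

65278


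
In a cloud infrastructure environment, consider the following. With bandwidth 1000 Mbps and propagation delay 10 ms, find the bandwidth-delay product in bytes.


Given: bandwidth = 1000 Mbps, delay = 10 ms
BDP in bits = 1000 * 10^6 * 10 / 1000
BDP in bits = 10000000
BDP in bytes = 10000000 / 8 = 1250000

1250000


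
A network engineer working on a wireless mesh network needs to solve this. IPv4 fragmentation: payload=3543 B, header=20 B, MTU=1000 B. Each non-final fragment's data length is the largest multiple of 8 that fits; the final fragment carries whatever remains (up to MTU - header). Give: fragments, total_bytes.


Max data per non-final fragment = floor((MTU - header)/8)*8 = floor((1000 - 20)/8)*8 = floor(980/8)*8 = 976 B
Final fragment needs no 8-byte alignment: it can carry up to MTU - header = 980 B
Non-final fragments needed = ceil((payload - 980) / 976) = ceil(2563/976) = ceil(2.6260) = 3
Number of fragments = 3 + 1 = 4
Fragment sizes (data): 3 * 976 B + 615 B (last, 615 <= 980 OK)
Total bytes sent = payload + n_frags * header = 3543 + 4*20 = 3543 + 80 = 3623 B

4, 3623


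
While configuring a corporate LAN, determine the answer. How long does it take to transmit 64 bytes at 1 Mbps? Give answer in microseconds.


Given: packet = 64 bytes, bandwidth = 1 Mbps
Packet in bits = 64 * 8 = 512 bits
Bandwidth = 1 * 10^6 = 1000000 bps
Time = 512 / 1000000 seconds
Time in us = 512 * 10^6 / 1000000 = 512

512


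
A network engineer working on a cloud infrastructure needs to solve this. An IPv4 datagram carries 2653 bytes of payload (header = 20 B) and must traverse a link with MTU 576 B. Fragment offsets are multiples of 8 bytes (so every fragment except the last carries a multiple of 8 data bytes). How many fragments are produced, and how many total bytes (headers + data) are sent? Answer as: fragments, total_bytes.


Max data per non-final fragment = floor((MTU - header)/8)*8 = floor((576 - 20)/8)*8 = floor(556/8)*8 = 552 B
Final fragment needs no 8-byte alignment: it can carry up to MTU - header = 556 B
Non-final fragments needed = ceil((payload - 556) / 552) = ceil(2097/552) = ceil(3.7989) = 4
Number of fragments = 4 + 1 = 5
Fragment sizes (data): 4 * 552 B + 445 B (last, 445 <= 556 OK)
Total bytes sent = payload + n_frags * header = 2653 + 5*20 = 2653 + 100 = 2753 B

5, 2753


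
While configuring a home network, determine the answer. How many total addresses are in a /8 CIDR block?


Given: CIDR prefix /8
Host bits = 32 - 8 = 24
Total addresses = 2^24 = 16777216

16777216


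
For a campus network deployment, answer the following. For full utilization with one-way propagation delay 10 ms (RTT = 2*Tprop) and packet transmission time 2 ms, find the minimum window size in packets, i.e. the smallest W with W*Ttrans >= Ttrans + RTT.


Given: Ttrans = 2 ms, RTT = 20 ms (= 2 * Tprop, Tprop = 10 ms)
Time until first ACK returns = Ttrans + RTT = 2 + 20 = 22 ms
Need W * Ttrans >= Ttrans + RTT  ->  W >= (Ttrans + RTT) / Ttrans
(Ttrans + RTT) / Ttrans = 22 / 2 = 11
W_min = ceil(11) = 11

11


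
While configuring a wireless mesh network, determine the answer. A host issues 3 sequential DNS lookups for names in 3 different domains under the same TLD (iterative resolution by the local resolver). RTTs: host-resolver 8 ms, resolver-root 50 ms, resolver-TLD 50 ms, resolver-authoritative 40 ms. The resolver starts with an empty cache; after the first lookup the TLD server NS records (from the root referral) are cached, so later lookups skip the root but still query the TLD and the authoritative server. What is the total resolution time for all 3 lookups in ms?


Lookup 1 (cold cache): local + root + TLD + auth = 8 + 50 + 50 + 40 = 148 ms
Lookups 2..3 (TLD NS cached -> skip root; new domain -> still ask TLD and auth): local + TLD + auth = 8 + 50 + 40 = 98 ms each
Remaining 2 lookups: 2 * 98 = 196 ms
Total = 148 + 196 = 344 ms

344


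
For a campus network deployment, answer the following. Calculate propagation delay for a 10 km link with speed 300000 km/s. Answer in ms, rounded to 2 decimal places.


Given: distance = 10 km, speed = 300000 km/s
Delay = distance / speed = 10 / 300000 seconds
Delay in ms = 10 * 1000 / 300000
Delay = 0.0333 ms
Rounded to 2 dp = 0.03 ms

0.03


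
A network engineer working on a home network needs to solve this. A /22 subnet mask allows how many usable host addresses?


Given: subnet mask /22
Host bits = 32 - 22 = 10
Total addresses = 2^10 = 1024
Usable hosts = 1024 - 2 (network + broadcast) = 1022

1022


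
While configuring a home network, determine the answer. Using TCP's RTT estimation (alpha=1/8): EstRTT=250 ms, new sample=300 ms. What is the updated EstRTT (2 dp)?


Given: EstRTT = 250 ms, SampleRTT = 300 ms, alpha = 1/8
New EstRTT = (1 - alpha) * EstRTT + alpha * SampleRTT
(7/8) * 250 = 218.75
(1/8) * 300 = 37.5
New EstRTT = 218.75 + 37.5 = 256.25 ms -> 256.25 ms (2 dp)

256.25


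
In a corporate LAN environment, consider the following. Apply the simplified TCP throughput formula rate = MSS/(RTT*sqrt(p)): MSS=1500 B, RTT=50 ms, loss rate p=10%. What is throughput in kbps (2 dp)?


Given: MSS = 1500 bytes, RTT = 50 ms, loss = 10%
RTT in seconds = 50 / 1000 = 0.05
Loss rate = 10% = 0.1
sqrt(loss) = sqrt(0.1) = 0.316227766017
Throughput (bytes/s) = 1500 / (0.05 * 0.316227766017) = 94868.3298
Throughput (kbps) = 94868.3298 * 8 / 1000 = 758.946638 -> 758.95 kbps (2 dp)

758.95


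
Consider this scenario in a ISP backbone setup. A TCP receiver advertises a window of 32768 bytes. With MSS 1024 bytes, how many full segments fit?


Given: RWND = 32768 bytes, MSS = 1024 bytes
Full segments = floor(RWND / MSS)
Full segments = floor(32768 / 1024)
Full segments = floor(32.0) = 32

32


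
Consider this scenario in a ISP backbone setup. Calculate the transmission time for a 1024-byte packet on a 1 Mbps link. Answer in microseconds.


Given: packet = 1024 bytes, bandwidth = 1 Mbps
Packet in bits = 1024 * 8 = 8192 bits
Bandwidth = 1 * 10^6 = 1000000 bps
Time = 8192 / 1000000 seconds
Time in us = 8192 * 10^6 / 1000000 = 8192

8192


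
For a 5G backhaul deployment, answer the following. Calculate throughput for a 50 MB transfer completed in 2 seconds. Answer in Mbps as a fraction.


Given: file = 50 MB, time = 2 s
File in Mb = 50 * 8 = 400 Mb
Throughput = 400 / 2 Mbps
Throughput = 200 Mbps

200


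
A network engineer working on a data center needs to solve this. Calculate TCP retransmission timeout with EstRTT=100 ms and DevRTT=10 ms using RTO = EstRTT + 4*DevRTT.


Given: EstRTT = 100 ms, DevRTT = 10 ms
Timeout = EstRTT + 4 * DevRTT
4 * DevRTT = 4 * 10 = 40
Timeout = 100 + 40 = 140 ms

140


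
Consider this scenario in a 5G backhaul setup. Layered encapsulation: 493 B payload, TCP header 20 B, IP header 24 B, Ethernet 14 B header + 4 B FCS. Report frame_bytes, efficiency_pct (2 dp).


TCP segment = 493 + 20 = 513 B
IP packet = 513 + 24 = 537 B
Ethernet frame = 537 + 14 + 4 = 555 B
Efficiency = app / frame = 493 / 555 = 0.888288 = 88.8288% -> 88.83% (2 dp)

555, 88.83


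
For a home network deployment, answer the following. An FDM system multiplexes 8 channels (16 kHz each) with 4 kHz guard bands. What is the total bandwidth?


Given: 8 channels, 16 kHz each, guard = 4 kHz
Channel bandwidth = 8 * 16 = 128 kHz
Guard bands = 7 gaps * 4 kHz = 28 kHz
Total = 128 + 28 = 156 kHz

156


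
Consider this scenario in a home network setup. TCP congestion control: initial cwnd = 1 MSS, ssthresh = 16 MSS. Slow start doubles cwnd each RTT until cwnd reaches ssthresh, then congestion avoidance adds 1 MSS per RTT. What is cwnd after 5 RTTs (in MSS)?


RTT 0: cwnd = 1 MSS (initial)
RTT 1: cwnd = 2 MSS (slow start, doubled)
RTT 2: cwnd = 4 MSS (slow start, doubled)
RTT 3: cwnd = 8 MSS (slow start, doubled)
RTT 4: cwnd = 16 MSS (slow start, doubled)
RTT 5: cwnd = 17 MSS (congestion avoidance, +1)

17


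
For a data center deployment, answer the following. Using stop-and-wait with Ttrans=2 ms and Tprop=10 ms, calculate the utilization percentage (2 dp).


Given: Ttrans = 2 ms, Tprop = 10 ms
RTT = 2 * Tprop = 2 * 10 = 20 ms
U = Ttrans / (Ttrans + RTT)
U = 2 / (2 + 20)
U = 2 / 22 = 0.090909
U% = 9.09%

9.09


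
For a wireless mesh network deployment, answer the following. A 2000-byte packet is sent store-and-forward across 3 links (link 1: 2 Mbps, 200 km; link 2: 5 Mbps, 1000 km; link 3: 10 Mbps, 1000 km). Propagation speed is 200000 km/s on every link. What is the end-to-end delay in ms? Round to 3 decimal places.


Packet = 2000 bytes = 16000 bits. Store-and-forward: sum (t_trans + t_prop) per link.
Link 1: t_trans = 16000/(2*10^6) s = 8.0000 ms; t_prop = 200/200000 s = 1.0000 ms; subtotal = 9.0000 ms
Link 2: t_trans = 16000/(5*10^6) s = 3.2000 ms; t_prop = 1000/200000 s = 5.0000 ms; subtotal = 8.2000 ms
Link 3: t_trans = 16000/(10*10^6) s = 1.6000 ms; t_prop = 1000/200000 s = 5.0000 ms; subtotal = 6.6000 ms
End-to-end = 9.0000 + 8.2000 + 6.6000 = 23.8000 ms -> 23.800 ms (3 dp)

23.800


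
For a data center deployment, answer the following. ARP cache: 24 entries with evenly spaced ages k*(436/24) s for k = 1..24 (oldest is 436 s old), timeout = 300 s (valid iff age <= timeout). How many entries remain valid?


Ages are k * 436/24 s for k = 1..24 (spacing = 18.1667 s).
Entry k is valid iff k * 436/24 <= 300 iff k <= 24 * 300 / 436 = 16.5138
n_valid = floor(16.5138) = 16
(n_stale = 24 - 16 = 8)

16


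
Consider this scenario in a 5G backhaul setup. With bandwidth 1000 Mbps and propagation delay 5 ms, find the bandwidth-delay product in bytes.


Given: bandwidth = 1000 Mbps, delay = 5 ms
BDP in bits = 1000 * 10^6 * 5 / 1000
BDP in bits = 5000000
BDP in bytes = 5000000 / 8 = 625000

625000


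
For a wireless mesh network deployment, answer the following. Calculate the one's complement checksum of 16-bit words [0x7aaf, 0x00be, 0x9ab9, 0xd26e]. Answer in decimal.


Given words: [0x7aaf, 0x00be, 0x9ab9, 0xd26e]
Step 1: Sum all words
Raw sum = 31407 + 190 + 39609 + 53870 = 125076
Step 2: Fold carry: (59540 + 1) = 59541
One's complement = ~59541 & 0xFFFF = 5994

5994


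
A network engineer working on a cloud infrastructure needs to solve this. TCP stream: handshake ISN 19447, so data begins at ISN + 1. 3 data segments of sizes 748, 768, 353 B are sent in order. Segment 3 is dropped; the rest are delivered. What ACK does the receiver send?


SYN uses sequence number 19447; first data byte = ISN + 1 = 19448.
Segment 1: SEQ = 19448, len = 748 B, covers [19448, 20195]
Segment 2: SEQ = 20196, len = 768 B, covers [20196, 20963]
Segment 3: SEQ = 20964, len = 353 B, covers [20964, 21316] [LOST]
In-order data received: bytes [19448, 20963] (segments 1..2).
Segment 3 missing -> gap begins at byte 20964.
Cumulative ACK = next expected in-order byte = 19448 + 748 + 768 = 20964

20964


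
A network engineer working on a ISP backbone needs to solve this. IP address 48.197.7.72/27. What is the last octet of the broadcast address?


Given: IP = 48.197.7.72, prefix = /27
Host bits = 32 - 27 = 5
Network last octet = 72 AND mask = 64
Host part size = 2^5 - 1 = 31
Broadcast last octet = 64 OR 31 = 95

95


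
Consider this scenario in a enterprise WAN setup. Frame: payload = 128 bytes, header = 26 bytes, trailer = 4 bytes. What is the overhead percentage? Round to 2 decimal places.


Given: payload = 128 B, header = 26 B, trailer = 4 B
Overhead bytes = header + trailer = 26 + 4 = 30
Total frame = payload + overhead = 128 + 30 = 158
Overhead % = 30 / 158 * 100 = 18.9873% -> 18.99% (2 dp)

18.99


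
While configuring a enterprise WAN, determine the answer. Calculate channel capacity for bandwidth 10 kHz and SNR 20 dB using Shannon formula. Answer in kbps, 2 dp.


Given: B = 10 kHz, SNR = 20 dB
SNR linear = 10^(20/10) = 100
1 + SNR = 101
log2(101) = 6.6582114828
C = 10 * 1000 * 6.6582114828 = 66582.1148 bps
C = 66.582115 kbps -> 66.58 kbps (2 dp)

66.58


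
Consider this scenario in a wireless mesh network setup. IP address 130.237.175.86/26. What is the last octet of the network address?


Given: IP = 130.237.175.86, prefix = /26
Subnet mask = 255.255.255.192
Last octet of IP: 86
Last octet of mask: 192
Network last octet = 86 AND 192 = 64

64


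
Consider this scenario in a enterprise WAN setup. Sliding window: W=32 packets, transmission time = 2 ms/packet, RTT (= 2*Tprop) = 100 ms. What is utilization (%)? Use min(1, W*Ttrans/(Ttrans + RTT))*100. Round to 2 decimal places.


Given: W = 32, Ttrans = 2 ms, RTT = 100 ms (= 2 * Tprop, Tprop = 50 ms)
Cycle time = Ttrans + RTT = 2 + 100 = 102 ms (first packet sent until its ACK returns)
W * Ttrans = 32 * 2 = 64 ms of sending per cycle
W * Ttrans / (Ttrans + RTT) = 64 / 102 = 0.627451
U = min(1, 0.627451) = 0.627451
U% = 62.75%

62.75


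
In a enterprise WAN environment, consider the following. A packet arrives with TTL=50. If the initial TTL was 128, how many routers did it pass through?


Given: initial TTL = 128, received TTL = 50
Hops = initial TTL - received TTL
Hops = 128 - 50 = 78

78


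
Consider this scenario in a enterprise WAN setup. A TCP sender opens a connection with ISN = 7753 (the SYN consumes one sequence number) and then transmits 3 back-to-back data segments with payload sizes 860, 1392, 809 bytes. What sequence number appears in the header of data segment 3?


The SYN occupies sequence number ISN = 7753, so the first data byte is ISN + 1 = 7754.
SEQ of data segment i = (ISN + 1) + sum of payload sizes of segments 1..i-1.
Segment 1: SEQ = 7754, payload = 860 bytes
Segment 2: SEQ = 8614, payload = 1392 bytes
Segment 3: SEQ = 10006, payload = 809 bytes
SEQ of segment 3 = 7754 + 860 + 1392 = 10006

10006


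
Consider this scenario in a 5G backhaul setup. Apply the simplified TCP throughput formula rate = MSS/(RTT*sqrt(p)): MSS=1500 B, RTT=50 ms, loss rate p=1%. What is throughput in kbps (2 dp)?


Given: MSS = 1500 bytes, RTT = 50 ms, loss = 1%
RTT in seconds = 50 / 1000 = 0.05
Loss rate = 1% = 0.01
sqrt(loss) = sqrt(0.01) = 0.1
Throughput (bytes/s) = 1500 / (0.05 * 0.1) = 300000.0000
Throughput (kbps) = 300000.0000 * 8 / 1000 = 2400.000000 -> 2400.00 kbps (2 dp)

2400.00


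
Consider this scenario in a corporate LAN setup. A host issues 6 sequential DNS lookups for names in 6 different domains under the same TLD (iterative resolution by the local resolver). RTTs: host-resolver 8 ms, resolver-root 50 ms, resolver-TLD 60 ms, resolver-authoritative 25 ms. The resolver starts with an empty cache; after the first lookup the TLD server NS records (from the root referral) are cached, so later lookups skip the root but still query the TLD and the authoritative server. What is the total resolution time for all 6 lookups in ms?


Lookup 1 (cold cache): local + root + TLD + auth = 8 + 50 + 60 + 25 = 143 ms
Lookups 2..6 (TLD NS cached -> skip root; new domain -> still ask TLD and auth): local + TLD + auth = 8 + 60 + 25 = 93 ms each
Remaining 5 lookups: 5 * 93 = 465 ms
Total = 143 + 465 = 608 ms

608


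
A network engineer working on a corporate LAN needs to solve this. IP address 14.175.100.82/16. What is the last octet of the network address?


Given: IP = 14.175.100.82, prefix = /16
Subnet mask = 255.255.0.0
Last octet of IP: 82
Last octet of mask: 0
Network last octet = 82 AND 0 = 0

0


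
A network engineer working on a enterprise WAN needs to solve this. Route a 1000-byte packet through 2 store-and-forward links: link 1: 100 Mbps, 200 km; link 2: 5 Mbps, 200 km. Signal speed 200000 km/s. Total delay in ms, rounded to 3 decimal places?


Packet = 1000 bytes = 8000 bits. Store-and-forward: sum (t_trans + t_prop) per link.
Link 1: t_trans = 8000/(100*10^6) s = 0.0800 ms; t_prop = 200/200000 s = 1.0000 ms; subtotal = 1.0800 ms
Link 2: t_trans = 8000/(5*10^6) s = 1.6000 ms; t_prop = 200/200000 s = 1.0000 ms; subtotal = 2.6000 ms
End-to-end = 1.0800 + 2.6000 = 3.6800 ms -> 3.680 ms (3 dp)

3.680


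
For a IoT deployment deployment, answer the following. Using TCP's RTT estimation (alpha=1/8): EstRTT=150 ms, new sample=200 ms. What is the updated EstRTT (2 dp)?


Given: EstRTT = 150 ms, SampleRTT = 200 ms, alpha = 1/8
New EstRTT = (1 - alpha) * EstRTT + alpha * SampleRTT
(7/8) * 150 = 131.25
(1/8) * 200 = 25
New EstRTT = 131.25 + 25 = 156.25 ms -> 156.25 ms (2 dp)

156.25


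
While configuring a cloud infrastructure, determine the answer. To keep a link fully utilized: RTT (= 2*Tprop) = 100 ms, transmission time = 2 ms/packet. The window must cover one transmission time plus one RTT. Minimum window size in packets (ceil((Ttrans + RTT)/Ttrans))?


Given: Ttrans = 2 ms, RTT = 100 ms (= 2 * Tprop, Tprop = 50 ms)
Time until first ACK returns = Ttrans + RTT = 2 + 100 = 102 ms
Need W * Ttrans >= Ttrans + RTT  ->  W >= (Ttrans + RTT) / Ttrans
(Ttrans + RTT) / Ttrans = 102 / 2 = 51
W_min = ceil(51) = 51

51


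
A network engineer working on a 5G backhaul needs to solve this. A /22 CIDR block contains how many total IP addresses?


Given: CIDR prefix /22
Host bits = 32 - 22 = 10
Total addresses = 2^10 = 1024

1024


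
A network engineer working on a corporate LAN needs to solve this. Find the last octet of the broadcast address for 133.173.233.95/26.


Given: IP = 133.173.233.95, prefix = /26
Host bits = 32 - 26 = 6
Network last octet = 95 AND mask = 64
Host part size = 2^6 - 1 = 63
Broadcast last octet = 64 OR 63 = 127

127


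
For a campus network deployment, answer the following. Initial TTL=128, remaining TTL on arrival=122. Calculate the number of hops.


Given: initial TTL = 128, received TTL = 122
Hops = initial TTL - received TTL
Hops = 128 - 122 = 6

6


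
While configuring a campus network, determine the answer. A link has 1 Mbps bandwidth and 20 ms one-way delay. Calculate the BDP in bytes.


Given: bandwidth = 1 Mbps, delay = 20 ms
BDP in bits = 1 * 10^6 * 20 / 1000
BDP in bits = 20000
BDP in bytes = 20000 / 8 = 2500

2500


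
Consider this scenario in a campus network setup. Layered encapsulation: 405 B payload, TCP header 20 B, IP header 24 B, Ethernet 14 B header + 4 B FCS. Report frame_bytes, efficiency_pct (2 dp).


TCP segment = 405 + 20 = 425 B
IP packet = 425 + 24 = 449 B
Ethernet frame = 449 + 14 + 4 = 467 B
Efficiency = app / frame = 405 / 467 = 0.867238 = 86.7238% -> 86.72% (2 dp)

467, 86.72


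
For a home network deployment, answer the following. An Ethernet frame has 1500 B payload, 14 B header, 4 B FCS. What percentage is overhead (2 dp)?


Given: payload = 1500 B, header = 14 B, trailer = 4 B
Overhead bytes = header + trailer = 14 + 4 = 18
Total frame = payload + overhead = 1500 + 18 = 1518
Overhead % = 18 / 1518 * 100 = 1.1858% -> 1.19% (2 dp)

1.19


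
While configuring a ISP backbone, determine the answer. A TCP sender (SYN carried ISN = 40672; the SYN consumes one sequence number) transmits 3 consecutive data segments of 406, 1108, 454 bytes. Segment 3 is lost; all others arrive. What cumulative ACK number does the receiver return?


SYN uses sequence number 40672; first data byte = ISN + 1 = 40673.
Segment 1: SEQ = 40673, len = 406 B, covers [40673, 41078]
Segment 2: SEQ = 41079, len = 1108 B, covers [41079, 42186]
Segment 3: SEQ = 42187, len = 454 B, covers [42187, 42640] [LOST]
In-order data received: bytes [40673, 42186] (segments 1..2).
Segment 3 missing -> gap begins at byte 42187.
Cumulative ACK = next expected in-order byte = 40673 + 406 + 1108 = 42187

42187


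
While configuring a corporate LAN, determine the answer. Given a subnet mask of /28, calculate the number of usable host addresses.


Given: subnet mask /28
Host bits = 32 - 28 = 4
Total addresses = 2^4 = 16
Usable hosts = 16 - 2 (network + broadcast) = 14

14


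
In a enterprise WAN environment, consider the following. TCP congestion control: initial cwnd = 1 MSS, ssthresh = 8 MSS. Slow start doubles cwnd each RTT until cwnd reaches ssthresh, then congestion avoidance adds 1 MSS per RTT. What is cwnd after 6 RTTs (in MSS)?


RTT 0: cwnd = 1 MSS (initial)
RTT 1: cwnd = 2 MSS (slow start, doubled)
RTT 2: cwnd = 4 MSS (slow start, doubled)
RTT 3: cwnd = 8 MSS (slow start, doubled)
RTT 4: cwnd = 9 MSS (congestion avoidance, +1)
RTT 5: cwnd = 10 MSS (congestion avoidance, +1)
RTT 6: cwnd = 11 MSS (congestion avoidance, +1)

11


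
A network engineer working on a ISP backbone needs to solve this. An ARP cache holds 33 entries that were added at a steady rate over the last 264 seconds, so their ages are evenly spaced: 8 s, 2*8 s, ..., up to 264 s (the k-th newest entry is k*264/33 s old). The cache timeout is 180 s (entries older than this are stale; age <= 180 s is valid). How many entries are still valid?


Ages are k * 264/33 s for k = 1..33 (spacing = 8.0000 s).
Entry k is valid iff k * 264/33 <= 180 iff k <= 33 * 180 / 264 = 22.5000
n_valid = floor(22.5000) = 22
(n_stale = 33 - 22 = 11)

22
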